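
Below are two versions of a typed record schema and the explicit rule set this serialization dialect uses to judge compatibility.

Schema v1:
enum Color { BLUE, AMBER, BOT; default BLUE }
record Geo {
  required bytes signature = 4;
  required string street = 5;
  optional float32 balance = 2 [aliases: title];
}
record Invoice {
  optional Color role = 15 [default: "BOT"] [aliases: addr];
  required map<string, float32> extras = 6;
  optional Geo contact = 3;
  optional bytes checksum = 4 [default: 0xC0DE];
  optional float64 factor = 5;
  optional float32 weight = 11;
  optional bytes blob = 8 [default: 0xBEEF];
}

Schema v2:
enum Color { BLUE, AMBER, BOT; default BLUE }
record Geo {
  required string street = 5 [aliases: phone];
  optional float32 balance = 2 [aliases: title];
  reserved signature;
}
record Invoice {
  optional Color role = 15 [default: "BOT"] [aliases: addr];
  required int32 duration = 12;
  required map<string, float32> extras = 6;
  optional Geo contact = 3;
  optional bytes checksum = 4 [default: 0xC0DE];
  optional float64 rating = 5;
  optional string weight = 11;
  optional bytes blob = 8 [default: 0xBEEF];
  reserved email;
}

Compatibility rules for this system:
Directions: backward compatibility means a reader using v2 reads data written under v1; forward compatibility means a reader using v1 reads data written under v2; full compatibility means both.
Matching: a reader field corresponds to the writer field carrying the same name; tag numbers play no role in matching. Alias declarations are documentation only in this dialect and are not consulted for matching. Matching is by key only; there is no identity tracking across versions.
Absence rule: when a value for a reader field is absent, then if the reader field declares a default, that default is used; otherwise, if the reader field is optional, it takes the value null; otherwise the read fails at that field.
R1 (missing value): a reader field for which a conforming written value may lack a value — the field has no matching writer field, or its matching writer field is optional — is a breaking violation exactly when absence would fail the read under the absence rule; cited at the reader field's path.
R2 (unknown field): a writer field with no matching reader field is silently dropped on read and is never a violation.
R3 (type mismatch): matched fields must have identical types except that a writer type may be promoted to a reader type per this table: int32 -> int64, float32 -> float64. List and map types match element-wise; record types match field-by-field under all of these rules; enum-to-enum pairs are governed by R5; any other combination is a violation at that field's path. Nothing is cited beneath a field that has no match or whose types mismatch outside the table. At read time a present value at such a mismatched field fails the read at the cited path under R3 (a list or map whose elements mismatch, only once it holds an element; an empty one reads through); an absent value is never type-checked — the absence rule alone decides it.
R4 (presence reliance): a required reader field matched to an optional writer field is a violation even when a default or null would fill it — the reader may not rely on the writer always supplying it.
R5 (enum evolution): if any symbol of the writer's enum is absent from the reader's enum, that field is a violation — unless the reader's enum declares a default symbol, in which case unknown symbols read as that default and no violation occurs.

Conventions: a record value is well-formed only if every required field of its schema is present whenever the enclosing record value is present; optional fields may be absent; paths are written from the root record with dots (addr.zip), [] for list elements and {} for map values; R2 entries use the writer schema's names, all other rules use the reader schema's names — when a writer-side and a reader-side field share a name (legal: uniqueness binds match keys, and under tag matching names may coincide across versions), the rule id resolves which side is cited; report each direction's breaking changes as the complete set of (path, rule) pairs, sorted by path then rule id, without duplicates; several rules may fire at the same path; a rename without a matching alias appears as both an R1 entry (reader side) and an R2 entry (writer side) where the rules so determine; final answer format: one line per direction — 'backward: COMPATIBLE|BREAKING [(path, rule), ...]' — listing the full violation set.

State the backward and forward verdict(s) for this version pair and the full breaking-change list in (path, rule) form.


each type pair in Invoice: writer, then reader
backward analysis of Invoice with v2 as reader and v1 as writer:
  writer optional, Color -> Color: reader role maps from writer role
  duration: no writer match
  writer required, map<string, float32> -> map<string, float32>: reader extras maps from writer extras
  writer optional, Geo -> Geo: reader contact maps from writer contact
  writer optional, bytes -> bytes: reader checksum maps from writer checksum
  rating: no writer match
  writer optional, float32 -> string: reader weight maps from writer weight
  writer optional, bytes -> bytes: reader blob maps from writer blob
  leftover writer field: factor
  writer required, string -> string: reader contact.street maps from writer contact.street
  writer optional, float32 -> float32: reader contact.balance maps from writer contact.balance
  leftover writer field: contact.signature
  breaking: (duration, R1)
  breaking: (weight, R3)
  => 2 violation(s): backward is BREAKING for Invoice
forward analysis of Invoice with v1 as reader and v2 as writer:
  writer optional, Color -> Color: reader role maps from writer role
  writer required, map<string, float32> -> map<string, float32>: reader extras maps from writer extras
  writer optional, Geo -> Geo: reader contact maps from writer contact
  writer optional, bytes -> bytes: reader checksum maps from writer checksum
  factor: no writer match
  writer optional, string -> float32: reader weight maps from writer weight
  writer optional, bytes -> bytes: reader blob maps from writer blob
  leftover writer field: duration
  leftover writer field: rating
  contact.signature: no writer match
  writer required, string -> string: reader contact.street maps from writer contact.street
  writer optional, float32 -> float32: reader contact.balance maps from writer contact.balance
  breaking: (contact.signature, R1)
  breaking: (weight, R3)
  => 2 violation(s): forward is BREAKING for Invoice

backward: BREAKING [(duration, R1), (weight, R3)]; forward: BREAKING [(contact.signature, R1), (weight, R3)]


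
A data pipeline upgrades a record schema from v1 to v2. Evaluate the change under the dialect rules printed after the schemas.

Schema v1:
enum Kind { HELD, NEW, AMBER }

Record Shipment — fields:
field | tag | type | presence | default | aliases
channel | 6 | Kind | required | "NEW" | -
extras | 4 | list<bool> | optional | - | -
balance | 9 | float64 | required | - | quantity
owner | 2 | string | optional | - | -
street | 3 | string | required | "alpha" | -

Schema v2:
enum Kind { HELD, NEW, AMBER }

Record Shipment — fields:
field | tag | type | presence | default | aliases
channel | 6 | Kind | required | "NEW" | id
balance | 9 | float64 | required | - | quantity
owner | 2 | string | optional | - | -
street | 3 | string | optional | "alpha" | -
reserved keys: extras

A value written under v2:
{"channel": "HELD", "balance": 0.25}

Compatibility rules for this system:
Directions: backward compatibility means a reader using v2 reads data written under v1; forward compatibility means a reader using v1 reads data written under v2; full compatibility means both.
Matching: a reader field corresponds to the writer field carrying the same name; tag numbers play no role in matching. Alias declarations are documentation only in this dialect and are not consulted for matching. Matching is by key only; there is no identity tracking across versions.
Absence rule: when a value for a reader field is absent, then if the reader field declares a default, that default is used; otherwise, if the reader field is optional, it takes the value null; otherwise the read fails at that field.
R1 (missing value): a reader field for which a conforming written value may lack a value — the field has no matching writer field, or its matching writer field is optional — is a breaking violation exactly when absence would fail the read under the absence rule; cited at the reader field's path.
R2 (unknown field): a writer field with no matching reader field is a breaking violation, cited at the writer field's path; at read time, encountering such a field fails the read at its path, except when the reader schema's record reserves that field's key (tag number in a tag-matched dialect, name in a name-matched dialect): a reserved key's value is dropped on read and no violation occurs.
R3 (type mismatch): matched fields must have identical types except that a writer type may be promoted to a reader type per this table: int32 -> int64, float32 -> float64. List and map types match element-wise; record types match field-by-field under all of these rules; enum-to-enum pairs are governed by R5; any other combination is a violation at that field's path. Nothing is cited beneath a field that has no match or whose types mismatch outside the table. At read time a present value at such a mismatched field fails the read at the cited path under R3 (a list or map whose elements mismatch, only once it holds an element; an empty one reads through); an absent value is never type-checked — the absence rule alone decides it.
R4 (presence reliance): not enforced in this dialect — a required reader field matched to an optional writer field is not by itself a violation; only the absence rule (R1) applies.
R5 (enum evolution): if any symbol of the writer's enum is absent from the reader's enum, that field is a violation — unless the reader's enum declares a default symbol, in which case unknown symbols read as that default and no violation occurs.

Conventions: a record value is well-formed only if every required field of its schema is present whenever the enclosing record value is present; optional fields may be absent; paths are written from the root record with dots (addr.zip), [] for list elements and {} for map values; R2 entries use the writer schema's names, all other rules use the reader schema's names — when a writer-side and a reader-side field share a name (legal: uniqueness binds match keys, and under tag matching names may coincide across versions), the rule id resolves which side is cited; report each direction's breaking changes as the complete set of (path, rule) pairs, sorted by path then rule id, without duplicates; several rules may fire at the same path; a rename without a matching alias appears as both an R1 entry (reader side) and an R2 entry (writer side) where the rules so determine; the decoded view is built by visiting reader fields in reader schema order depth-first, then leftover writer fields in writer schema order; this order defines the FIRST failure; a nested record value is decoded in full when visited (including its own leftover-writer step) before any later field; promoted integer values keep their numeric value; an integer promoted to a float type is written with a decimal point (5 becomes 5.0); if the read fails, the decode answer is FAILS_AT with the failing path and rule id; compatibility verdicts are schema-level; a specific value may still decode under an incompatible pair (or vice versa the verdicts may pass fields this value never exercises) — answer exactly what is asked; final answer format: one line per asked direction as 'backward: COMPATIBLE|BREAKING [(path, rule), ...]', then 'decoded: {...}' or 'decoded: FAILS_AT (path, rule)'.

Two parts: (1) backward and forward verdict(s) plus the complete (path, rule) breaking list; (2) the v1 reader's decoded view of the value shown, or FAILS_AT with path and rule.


backward: COMPATIBLE []; forward: COMPATIBLE []; decoded: {"channel": "HELD", "extras": null, "balance": 0.25, "owner": null, "street": "alpha"}

the writer's type comes first in each Shipment pair
backward analysis of Shipment with v2 as reader and v1 as writer:
  channel: paired with writer channel (Kind -> Kind; writer required)
  balance: paired with writer balance (float64 -> float64; writer required)
  owner: paired with writer owner (string -> string; writer optional)
  street: paired with writer street (string -> string; writer required)
  writer extras: unknown to reader
  nothing fires on Shipment: backward is COMPATIBLE
forward analysis of Shipment with v1 as reader and v2 as writer:
  channel: paired with writer channel (Kind -> Kind; writer required)
  extras: no writer-side match
  balance: paired with writer balance (float64 -> float64; writer required)
  owner: paired with writer owner (string -> string; writer optional)
  street: paired with writer street (string -> string; writer optional)
  nothing fires on Shipment: forward is COMPATIBLE
migrating the Shipment value to v1:
  channel := "HELD"
  extras := null (not supplied -> null)
  balance := 0.25
  owner := null (not supplied -> null)
  street := "alpha" (no value, default fills)
  => decoded: {"channel": "HELD", "extras": null, "balance": 0.25, "owner": null, "street": "alpha"}


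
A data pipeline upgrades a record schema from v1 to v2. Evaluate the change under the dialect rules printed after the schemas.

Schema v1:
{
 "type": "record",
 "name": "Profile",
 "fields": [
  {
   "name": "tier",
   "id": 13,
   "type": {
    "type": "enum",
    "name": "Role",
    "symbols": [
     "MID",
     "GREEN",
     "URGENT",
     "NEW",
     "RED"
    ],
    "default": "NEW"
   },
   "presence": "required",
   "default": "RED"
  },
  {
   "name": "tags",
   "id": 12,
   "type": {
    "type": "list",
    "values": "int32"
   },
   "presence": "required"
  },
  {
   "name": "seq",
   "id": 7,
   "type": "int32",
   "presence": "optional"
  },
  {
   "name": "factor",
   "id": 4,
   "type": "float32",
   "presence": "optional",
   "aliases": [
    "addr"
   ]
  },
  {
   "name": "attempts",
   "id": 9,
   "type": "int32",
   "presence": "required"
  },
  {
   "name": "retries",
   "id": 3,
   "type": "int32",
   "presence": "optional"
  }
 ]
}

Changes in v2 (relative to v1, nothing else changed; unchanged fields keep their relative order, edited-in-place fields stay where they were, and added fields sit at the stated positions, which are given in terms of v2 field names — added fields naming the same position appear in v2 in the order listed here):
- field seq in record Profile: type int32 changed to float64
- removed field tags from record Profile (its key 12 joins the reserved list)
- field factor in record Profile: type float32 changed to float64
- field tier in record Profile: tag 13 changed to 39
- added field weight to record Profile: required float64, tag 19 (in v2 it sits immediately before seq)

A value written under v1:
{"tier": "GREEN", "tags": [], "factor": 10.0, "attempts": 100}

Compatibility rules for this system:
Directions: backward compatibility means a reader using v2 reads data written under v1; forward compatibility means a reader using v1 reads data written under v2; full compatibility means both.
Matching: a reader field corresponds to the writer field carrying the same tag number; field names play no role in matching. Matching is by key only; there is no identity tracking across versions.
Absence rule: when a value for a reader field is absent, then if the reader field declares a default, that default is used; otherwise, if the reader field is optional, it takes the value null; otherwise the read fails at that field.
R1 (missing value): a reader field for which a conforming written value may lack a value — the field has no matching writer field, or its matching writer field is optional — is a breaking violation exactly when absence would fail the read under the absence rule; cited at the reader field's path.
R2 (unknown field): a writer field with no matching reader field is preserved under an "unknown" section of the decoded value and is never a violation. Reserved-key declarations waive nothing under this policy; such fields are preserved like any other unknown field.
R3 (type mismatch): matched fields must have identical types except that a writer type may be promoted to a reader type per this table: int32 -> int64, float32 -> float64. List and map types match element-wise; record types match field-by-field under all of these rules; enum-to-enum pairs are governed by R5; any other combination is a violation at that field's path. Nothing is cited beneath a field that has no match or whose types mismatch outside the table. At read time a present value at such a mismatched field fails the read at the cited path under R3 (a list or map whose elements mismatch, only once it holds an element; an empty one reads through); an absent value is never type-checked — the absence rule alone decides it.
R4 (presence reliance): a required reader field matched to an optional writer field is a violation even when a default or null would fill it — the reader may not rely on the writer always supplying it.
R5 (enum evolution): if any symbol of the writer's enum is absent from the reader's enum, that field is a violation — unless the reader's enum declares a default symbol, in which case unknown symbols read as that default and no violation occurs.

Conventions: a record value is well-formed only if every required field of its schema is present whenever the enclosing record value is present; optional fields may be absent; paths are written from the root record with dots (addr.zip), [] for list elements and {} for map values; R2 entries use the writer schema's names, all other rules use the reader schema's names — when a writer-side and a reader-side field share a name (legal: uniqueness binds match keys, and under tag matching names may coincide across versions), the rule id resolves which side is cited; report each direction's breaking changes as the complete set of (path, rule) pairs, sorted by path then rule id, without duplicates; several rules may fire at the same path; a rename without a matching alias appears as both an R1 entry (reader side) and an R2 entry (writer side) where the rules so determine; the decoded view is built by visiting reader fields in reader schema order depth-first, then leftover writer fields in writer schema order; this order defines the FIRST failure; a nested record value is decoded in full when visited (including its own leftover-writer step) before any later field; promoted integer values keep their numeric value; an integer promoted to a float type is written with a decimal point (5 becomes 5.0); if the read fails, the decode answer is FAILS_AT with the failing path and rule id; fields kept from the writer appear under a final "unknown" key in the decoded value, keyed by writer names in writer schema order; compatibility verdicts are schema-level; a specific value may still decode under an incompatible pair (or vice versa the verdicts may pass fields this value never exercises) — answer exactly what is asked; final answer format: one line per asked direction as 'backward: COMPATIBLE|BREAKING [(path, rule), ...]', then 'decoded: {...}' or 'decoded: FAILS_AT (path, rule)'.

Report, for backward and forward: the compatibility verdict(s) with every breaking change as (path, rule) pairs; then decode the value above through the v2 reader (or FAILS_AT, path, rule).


backward: BREAKING [(seq, R3), (weight, R1)]; forward: BREAKING [(factor, R3), (seq, R3), (tags, R1)]; decoded: FAILS_AT (weight, R1)

each type pair in Profile: writer, then reader
backward analysis of Profile with v2 as reader and v1 as writer:
  tier has no writer counterpart
  weight has no writer counterpart
  writer optional, int32 -> float64: reader seq maps from writer seq
  writer optional, float32 -> float64: reader factor maps from writer factor
  writer required, int32 -> int32: reader attempts maps from writer attempts
  writer optional, int32 -> int32: reader retries maps from writer retries
  writer tier: unknown to reader
  writer tags: unknown to reader
  R3 fires at seq
  R1 fires at weight
  => 2 violation(s): backward is BREAKING for Profile
forward analysis of Profile with v1 as reader and v2 as writer:
  tier has no writer counterpart
  tags has no writer counterpart
  writer optional, float64 -> int32: reader seq maps from writer seq
  writer optional, float64 -> float32: reader factor maps from writer factor
  writer required, int32 -> int32: reader attempts maps from writer attempts
  writer optional, int32 -> int32: reader retries maps from writer retries
  writer tier: unknown to reader
  writer weight: unknown to reader
  R3 fires at factor
  R3 fires at seq
  R1 fires at tags
  => 3 violation(s): forward is BREAKING for Profile
decode (reader v2):
  tier := "RED" (absent -> default)
  read fails at weight under R1 (no fill)
  => FAILS_AT (weight, R1)


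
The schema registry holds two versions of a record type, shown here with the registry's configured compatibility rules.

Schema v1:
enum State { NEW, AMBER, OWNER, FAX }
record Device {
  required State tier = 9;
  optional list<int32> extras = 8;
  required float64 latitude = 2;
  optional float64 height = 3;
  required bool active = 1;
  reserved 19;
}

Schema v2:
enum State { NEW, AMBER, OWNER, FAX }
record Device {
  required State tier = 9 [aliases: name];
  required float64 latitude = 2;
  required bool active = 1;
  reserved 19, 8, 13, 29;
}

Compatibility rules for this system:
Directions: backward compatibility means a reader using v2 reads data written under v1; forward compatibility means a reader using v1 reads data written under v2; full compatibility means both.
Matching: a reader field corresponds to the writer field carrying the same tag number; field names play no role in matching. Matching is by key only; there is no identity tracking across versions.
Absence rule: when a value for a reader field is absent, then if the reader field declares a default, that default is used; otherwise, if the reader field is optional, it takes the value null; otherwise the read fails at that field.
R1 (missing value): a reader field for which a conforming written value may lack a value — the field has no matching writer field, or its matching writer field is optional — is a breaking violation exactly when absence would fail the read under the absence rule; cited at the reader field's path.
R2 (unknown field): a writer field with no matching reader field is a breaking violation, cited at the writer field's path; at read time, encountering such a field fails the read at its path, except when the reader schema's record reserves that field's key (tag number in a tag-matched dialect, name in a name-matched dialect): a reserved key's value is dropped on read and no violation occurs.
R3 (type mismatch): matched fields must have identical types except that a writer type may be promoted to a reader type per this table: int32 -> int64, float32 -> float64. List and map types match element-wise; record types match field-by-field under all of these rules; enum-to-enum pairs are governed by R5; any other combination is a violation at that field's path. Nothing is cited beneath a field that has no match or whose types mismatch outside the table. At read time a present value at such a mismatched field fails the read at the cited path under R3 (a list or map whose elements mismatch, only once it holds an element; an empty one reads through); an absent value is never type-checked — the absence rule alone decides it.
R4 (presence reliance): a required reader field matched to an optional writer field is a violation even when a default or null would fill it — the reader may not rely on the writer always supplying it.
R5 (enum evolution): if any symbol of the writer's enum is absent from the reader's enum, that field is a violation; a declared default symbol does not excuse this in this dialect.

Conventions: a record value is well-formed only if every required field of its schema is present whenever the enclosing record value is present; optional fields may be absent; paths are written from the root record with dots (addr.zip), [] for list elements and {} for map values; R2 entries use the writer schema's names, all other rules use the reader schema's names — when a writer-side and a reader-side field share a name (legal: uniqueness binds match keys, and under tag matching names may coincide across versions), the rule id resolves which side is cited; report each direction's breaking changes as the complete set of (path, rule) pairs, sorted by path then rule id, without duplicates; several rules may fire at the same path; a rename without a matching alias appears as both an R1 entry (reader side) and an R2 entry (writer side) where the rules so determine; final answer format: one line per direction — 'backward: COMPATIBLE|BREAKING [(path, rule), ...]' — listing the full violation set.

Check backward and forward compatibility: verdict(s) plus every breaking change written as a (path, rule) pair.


backward: BREAKING [(height, R2)]; forward: COMPATIBLE []

the writer's type comes first in each Device pair
backward on Device — v2 reading data written by v1:
  writer required, State -> State: reader tier maps from writer tier
  writer required, float64 -> float64: reader latitude maps from writer latitude
  writer required, bool -> bool: reader active maps from writer active
  writer extras: unknown to reader
  writer height: unknown to reader
  R2 fires at height
  => backward: BREAKING (1)
forward on Device — v1 reading data written by v2:
  writer required, State -> State: reader tier maps from writer tier
  extras: no writer match
  writer required, float64 -> float64: reader latitude maps from writer latitude
  height: no writer match
  writer required, bool -> bool: reader active maps from writer active
  => forward: COMPATIBLE


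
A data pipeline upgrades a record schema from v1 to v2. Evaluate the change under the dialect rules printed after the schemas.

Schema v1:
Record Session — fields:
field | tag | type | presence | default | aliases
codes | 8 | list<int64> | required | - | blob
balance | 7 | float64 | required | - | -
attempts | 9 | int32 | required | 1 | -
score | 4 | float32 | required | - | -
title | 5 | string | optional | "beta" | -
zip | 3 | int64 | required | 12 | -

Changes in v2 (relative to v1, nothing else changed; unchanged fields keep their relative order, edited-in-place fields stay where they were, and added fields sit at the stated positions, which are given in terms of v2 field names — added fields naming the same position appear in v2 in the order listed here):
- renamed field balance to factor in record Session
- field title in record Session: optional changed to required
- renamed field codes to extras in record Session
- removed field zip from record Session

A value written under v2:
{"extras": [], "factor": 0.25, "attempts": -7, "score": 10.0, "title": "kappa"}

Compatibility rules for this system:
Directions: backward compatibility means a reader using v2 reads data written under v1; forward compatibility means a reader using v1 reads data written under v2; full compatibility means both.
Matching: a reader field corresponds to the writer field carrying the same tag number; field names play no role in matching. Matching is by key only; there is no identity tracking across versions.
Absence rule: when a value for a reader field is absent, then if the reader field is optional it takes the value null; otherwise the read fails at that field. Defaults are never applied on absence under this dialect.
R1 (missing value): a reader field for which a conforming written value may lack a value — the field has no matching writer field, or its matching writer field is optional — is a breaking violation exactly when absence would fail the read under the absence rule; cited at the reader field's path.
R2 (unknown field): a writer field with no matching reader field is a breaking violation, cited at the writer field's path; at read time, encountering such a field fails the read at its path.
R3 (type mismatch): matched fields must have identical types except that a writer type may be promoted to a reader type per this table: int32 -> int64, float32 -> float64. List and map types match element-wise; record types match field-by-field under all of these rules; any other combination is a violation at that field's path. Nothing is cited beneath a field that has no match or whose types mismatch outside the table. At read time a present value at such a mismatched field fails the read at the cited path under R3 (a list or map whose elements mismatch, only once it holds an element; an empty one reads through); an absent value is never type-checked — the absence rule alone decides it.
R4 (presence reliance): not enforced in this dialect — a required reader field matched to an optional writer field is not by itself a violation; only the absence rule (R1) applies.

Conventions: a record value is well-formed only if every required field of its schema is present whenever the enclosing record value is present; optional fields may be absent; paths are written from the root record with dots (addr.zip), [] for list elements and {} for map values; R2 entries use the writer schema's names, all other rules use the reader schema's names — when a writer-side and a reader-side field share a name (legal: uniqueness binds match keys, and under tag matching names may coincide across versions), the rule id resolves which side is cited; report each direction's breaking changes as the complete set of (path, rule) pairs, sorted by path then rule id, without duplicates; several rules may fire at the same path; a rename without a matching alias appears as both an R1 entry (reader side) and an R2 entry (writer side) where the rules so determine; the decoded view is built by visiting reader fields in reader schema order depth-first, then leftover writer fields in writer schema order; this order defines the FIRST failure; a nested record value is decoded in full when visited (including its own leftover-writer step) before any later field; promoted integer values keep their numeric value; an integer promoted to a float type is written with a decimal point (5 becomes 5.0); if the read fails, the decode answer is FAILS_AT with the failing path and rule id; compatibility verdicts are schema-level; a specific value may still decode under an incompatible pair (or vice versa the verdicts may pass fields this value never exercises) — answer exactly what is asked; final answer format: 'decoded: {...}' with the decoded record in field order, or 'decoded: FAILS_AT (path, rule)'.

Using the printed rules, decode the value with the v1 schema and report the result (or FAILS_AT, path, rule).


each type pair in Session: writer, then reader
decoding the Session value with the v1 reader:
  codes := [] (from writer extras)
  balance := 0.25 (from writer factor)
  attempts := -7
  score := 10.0
  title := "kappa"
  read fails at zip under R1 (no fill)
  => FAILS_AT (zip, R1)
the rest of the Session diff is inert for this question:
  renamed field balance to factor in record Session -> inert under this dialect — no rule fires on Session and the result does not move
  field title in record Session: optional changed to required -> affects the rule determinations only; this particular Session value decodes identically
  renamed field codes to extras in record Session -> inert under this dialect — no rule fires on Session and the result does not move

decoded: FAILS_AT (zip, R1)


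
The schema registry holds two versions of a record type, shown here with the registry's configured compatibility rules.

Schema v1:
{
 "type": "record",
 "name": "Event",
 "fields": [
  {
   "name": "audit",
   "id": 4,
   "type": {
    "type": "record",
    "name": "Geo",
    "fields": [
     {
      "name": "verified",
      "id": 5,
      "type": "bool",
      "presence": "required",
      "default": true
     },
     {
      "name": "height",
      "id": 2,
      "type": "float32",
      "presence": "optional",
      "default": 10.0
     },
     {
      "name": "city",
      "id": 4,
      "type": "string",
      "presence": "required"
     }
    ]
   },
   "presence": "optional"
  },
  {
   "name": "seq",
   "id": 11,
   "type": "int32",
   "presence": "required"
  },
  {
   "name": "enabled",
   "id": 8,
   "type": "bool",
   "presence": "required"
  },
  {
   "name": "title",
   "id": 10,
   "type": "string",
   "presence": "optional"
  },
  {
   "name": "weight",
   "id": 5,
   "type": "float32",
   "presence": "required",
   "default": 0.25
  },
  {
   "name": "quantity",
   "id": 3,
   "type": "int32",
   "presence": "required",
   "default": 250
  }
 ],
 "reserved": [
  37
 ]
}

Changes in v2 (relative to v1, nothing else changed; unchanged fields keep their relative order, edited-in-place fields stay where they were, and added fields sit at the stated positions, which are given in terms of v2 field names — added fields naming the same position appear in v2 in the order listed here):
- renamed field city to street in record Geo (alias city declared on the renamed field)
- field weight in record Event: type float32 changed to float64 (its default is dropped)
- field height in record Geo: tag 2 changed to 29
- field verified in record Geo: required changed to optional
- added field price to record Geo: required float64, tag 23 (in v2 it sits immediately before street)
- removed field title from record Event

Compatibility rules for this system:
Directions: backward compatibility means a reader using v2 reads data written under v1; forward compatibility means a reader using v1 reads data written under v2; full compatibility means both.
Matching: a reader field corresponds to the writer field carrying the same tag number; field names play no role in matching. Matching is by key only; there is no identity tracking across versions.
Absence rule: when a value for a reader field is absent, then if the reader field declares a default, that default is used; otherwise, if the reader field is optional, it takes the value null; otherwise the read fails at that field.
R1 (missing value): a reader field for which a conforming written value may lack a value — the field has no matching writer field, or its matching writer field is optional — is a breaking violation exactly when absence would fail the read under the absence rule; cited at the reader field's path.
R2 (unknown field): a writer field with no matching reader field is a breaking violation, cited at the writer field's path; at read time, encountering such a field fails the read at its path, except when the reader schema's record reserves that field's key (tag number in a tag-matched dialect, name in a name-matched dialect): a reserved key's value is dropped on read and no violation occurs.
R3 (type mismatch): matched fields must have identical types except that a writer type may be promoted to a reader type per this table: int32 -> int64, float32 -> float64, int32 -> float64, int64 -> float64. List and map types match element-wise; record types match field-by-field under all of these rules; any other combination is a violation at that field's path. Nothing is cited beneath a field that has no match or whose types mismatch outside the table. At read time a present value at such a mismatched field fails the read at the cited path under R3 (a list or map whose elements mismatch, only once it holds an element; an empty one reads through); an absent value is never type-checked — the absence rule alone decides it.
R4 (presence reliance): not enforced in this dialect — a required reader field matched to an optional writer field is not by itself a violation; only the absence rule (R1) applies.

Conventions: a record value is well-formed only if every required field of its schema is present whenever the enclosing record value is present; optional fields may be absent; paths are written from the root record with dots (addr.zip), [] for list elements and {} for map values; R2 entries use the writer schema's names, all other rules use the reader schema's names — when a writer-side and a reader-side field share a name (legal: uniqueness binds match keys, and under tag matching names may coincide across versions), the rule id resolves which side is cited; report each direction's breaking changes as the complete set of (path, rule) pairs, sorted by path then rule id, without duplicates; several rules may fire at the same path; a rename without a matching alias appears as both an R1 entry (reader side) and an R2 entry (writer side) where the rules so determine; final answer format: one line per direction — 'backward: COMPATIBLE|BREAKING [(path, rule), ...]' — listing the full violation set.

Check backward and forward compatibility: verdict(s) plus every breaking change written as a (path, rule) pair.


arrows below run writer -> reader for Event
backward for Event (reader v2, writer v1):
  audit: Geo -> Geo, writer optional; from audit
  seq: int32 -> int32, writer required; from seq
  enabled: bool -> bool, writer required; from enabled
  weight: float32 -> float64, writer required; from weight
  quantity: int32 -> int32, writer required; from quantity
  leftover writer field: title
  audit.verified: bool -> bool, writer required; from audit.verified
  audit.height has no writer counterpart
  audit.price has no writer counterpart
  audit.street: string -> string, writer required; from audit.city
  leftover writer field: audit.height
  rule R2 violated at audit.height
  rule R1 violated at audit.price
  rule R2 violated at title
  backward on Event therefore BREAKING (3)
forward for Event (reader v1, writer v2):
  audit: Geo -> Geo, writer optional; from audit
  seq: int32 -> int32, writer required; from seq
  enabled: bool -> bool, writer required; from enabled
  title has no writer counterpart
  weight: float64 -> float32, writer required; from weight
  quantity: int32 -> int32, writer required; from quantity
  audit.verified: bool -> bool, writer optional; from audit.verified
  audit.height has no writer counterpart
  audit.city: string -> string, writer required; from audit.street
  leftover writer field: audit.height
  leftover writer field: audit.price
  rule R2 violated at audit.height
  rule R2 violated at audit.price
  rule R3 violated at weight
  forward on Event therefore BREAKING (3)

backward: BREAKING [(audit.height, R2), (audit.price, R1), (title, R2)]; forward: BREAKING [(audit.height, R2), (audit.price, R2), (weight, R3)]


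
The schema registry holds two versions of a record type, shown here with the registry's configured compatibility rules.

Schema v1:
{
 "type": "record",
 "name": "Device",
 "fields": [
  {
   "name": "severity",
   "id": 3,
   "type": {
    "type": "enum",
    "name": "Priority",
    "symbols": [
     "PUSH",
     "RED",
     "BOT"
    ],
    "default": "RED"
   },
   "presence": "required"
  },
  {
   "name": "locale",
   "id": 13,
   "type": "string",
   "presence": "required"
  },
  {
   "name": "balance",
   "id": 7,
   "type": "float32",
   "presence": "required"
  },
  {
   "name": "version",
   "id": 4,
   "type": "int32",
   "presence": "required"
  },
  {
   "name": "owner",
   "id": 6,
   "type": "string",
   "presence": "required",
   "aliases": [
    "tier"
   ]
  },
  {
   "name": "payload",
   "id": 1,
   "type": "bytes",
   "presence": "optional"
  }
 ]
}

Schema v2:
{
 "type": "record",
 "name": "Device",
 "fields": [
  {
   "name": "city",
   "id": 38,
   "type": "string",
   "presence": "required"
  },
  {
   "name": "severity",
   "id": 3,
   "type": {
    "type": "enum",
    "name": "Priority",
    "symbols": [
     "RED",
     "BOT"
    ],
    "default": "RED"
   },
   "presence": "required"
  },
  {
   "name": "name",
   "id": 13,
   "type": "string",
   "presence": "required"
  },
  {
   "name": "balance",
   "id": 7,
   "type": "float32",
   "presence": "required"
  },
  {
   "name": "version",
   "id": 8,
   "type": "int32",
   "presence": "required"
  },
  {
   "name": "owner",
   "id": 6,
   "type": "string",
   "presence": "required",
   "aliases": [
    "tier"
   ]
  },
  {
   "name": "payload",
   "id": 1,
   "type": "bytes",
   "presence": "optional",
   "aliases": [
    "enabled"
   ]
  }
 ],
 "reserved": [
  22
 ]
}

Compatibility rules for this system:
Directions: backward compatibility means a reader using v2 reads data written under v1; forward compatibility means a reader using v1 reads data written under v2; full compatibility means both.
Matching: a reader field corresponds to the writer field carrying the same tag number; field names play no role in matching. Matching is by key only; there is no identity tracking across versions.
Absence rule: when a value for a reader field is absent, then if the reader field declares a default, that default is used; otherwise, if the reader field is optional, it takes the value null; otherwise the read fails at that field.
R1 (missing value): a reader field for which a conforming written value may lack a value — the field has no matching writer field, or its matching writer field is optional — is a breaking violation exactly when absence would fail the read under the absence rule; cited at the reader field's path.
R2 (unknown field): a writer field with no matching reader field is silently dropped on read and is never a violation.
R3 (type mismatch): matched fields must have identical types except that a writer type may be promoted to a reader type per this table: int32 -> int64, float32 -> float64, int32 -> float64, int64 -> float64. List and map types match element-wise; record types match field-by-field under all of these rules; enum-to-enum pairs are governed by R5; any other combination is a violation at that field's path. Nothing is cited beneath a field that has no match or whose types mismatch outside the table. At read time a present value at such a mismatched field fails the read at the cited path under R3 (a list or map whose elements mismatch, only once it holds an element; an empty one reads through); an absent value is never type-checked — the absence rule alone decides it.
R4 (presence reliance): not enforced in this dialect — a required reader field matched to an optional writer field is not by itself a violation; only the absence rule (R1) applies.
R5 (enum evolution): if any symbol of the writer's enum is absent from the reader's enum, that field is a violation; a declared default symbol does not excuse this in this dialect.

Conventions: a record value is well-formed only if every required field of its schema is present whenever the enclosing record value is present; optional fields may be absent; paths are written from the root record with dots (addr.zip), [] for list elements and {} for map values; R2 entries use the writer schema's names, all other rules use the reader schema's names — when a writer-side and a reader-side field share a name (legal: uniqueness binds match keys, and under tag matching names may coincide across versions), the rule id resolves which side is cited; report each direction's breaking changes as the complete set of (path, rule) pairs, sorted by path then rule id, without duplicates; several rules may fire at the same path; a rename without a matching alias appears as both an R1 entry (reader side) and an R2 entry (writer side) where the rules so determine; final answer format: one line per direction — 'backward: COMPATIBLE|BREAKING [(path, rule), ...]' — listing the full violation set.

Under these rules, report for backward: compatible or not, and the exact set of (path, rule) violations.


backward: BREAKING [(city, R1), (severity, R5), (version, R1)]

in Device below, arrows point writer -> reader
checking backward for Device: reader v2 against writer v1:
  city has no writer counterpart
  severity: Priority -> Priority, writer required; from severity
  name: string -> string, writer required; from locale
  balance: float32 -> float32, writer required; from balance
  version has no writer counterpart
  owner: string -> string, writer required; from owner
  payload: bytes -> bytes, writer optional; from payload
  writer field version has no reader counterpart
  violation R1 at city
  violation R5 at severity
  violation R1 at version
  => 3 violation(s): backward is BREAKING for Device
remaining Device differences; none change what is asked:
  renamed field locale to name in record Device -> inert for the asked Device verdict: nothing fires
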